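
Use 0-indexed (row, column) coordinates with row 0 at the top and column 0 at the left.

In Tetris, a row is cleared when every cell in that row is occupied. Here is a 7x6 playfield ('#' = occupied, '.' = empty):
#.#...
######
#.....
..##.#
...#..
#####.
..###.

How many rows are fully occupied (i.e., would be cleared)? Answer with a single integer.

Answer: 1

Derivation:
Check each row:
  row 0: 4 empty cells -> not full
  row 1: 0 empty cells -> FULL (clear)
  row 2: 5 empty cells -> not full
  row 3: 3 empty cells -> not full
  row 4: 5 empty cells -> not full
  row 5: 1 empty cell -> not full
  row 6: 3 empty cells -> not full
Total rows cleared: 1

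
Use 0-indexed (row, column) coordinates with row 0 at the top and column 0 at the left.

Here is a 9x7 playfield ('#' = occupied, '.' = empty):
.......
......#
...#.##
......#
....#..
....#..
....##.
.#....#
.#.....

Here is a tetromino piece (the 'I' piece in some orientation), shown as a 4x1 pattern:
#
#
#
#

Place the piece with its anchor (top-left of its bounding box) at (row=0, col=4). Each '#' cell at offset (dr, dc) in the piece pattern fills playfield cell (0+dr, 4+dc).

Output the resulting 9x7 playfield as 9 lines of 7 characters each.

Answer: ....#..
....#.#
...####
....#.#
....#..
....#..
....##.
.#....#
.#.....

Derivation:
Fill (0+0,4+0) = (0,4)
Fill (0+1,4+0) = (1,4)
Fill (0+2,4+0) = (2,4)
Fill (0+3,4+0) = (3,4)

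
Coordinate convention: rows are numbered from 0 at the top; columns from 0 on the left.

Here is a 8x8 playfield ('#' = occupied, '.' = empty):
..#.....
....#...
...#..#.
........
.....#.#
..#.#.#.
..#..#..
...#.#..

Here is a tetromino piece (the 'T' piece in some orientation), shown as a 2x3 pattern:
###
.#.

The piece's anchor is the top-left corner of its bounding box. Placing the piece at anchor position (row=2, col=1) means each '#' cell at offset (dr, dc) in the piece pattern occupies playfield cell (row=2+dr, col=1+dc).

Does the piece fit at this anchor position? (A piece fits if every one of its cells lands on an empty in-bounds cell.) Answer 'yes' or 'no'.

Check each piece cell at anchor (2, 1):
  offset (0,0) -> (2,1): empty -> OK
  offset (0,1) -> (2,2): empty -> OK
  offset (0,2) -> (2,3): occupied ('#') -> FAIL
  offset (1,1) -> (3,2): empty -> OK
All cells valid: no

Answer: no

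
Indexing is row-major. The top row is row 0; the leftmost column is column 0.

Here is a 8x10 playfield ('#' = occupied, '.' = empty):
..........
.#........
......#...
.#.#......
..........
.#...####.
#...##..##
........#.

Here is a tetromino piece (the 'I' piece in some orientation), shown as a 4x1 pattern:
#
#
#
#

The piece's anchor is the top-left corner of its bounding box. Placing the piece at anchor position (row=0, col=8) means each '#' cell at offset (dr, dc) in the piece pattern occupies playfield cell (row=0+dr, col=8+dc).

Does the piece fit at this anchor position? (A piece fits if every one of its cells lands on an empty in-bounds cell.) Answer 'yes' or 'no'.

Answer: yes

Derivation:
Check each piece cell at anchor (0, 8):
  offset (0,0) -> (0,8): empty -> OK
  offset (1,0) -> (1,8): empty -> OK
  offset (2,0) -> (2,8): empty -> OK
  offset (3,0) -> (3,8): empty -> OK
All cells valid: yes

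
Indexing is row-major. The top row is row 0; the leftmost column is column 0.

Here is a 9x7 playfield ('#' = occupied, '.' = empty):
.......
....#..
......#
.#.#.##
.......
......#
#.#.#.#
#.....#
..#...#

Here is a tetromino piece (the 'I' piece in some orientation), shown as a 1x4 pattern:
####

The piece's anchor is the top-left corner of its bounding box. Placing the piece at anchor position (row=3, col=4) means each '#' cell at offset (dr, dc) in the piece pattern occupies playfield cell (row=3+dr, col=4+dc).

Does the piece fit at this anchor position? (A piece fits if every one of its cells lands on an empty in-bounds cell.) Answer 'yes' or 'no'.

Check each piece cell at anchor (3, 4):
  offset (0,0) -> (3,4): empty -> OK
  offset (0,1) -> (3,5): occupied ('#') -> FAIL
  offset (0,2) -> (3,6): occupied ('#') -> FAIL
  offset (0,3) -> (3,7): out of bounds -> FAIL
All cells valid: no

Answer: no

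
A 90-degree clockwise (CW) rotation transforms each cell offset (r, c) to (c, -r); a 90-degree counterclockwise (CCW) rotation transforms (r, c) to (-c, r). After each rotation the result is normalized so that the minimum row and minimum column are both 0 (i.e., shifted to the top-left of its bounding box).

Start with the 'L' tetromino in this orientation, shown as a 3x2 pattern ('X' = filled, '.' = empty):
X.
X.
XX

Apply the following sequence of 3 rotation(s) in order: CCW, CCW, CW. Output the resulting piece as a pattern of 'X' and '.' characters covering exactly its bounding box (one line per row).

Start:
X.
X.
XX
After rotation 1 (CCW):
..X
XXX
After rotation 2 (CCW):
XX
.X
.X
After rotation 3 (CW):
..X
XXX

Answer: ..X
XXX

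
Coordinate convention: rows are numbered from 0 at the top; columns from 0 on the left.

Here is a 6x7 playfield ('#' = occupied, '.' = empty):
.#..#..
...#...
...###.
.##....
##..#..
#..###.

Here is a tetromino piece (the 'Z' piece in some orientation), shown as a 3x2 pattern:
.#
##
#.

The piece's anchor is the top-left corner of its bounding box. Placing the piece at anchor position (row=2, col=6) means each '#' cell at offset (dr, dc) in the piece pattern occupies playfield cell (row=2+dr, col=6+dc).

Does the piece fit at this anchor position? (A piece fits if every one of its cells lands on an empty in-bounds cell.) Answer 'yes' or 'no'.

Check each piece cell at anchor (2, 6):
  offset (0,1) -> (2,7): out of bounds -> FAIL
  offset (1,0) -> (3,6): empty -> OK
  offset (1,1) -> (3,7): out of bounds -> FAIL
  offset (2,0) -> (4,6): empty -> OK
All cells valid: no

Answer: no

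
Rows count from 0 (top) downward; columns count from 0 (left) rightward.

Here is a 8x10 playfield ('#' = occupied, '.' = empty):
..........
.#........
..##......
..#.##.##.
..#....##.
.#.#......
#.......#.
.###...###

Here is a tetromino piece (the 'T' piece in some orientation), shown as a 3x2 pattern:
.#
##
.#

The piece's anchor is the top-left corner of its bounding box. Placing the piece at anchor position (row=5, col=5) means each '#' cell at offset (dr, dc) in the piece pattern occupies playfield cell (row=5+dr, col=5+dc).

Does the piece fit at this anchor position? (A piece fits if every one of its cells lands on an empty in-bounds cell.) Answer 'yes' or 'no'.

Check each piece cell at anchor (5, 5):
  offset (0,1) -> (5,6): empty -> OK
  offset (1,0) -> (6,5): empty -> OK
  offset (1,1) -> (6,6): empty -> OK
  offset (2,1) -> (7,6): empty -> OK
All cells valid: yes

Answer: yes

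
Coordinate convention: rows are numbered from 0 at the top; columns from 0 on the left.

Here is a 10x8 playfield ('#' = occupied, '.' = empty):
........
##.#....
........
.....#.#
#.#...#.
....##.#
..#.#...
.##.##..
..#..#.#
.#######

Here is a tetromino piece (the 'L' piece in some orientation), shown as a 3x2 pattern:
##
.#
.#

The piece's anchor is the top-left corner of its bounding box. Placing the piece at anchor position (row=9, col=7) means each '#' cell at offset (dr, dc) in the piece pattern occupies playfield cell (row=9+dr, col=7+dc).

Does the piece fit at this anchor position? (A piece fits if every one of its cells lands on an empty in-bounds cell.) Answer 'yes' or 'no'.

Answer: no

Derivation:
Check each piece cell at anchor (9, 7):
  offset (0,0) -> (9,7): occupied ('#') -> FAIL
  offset (0,1) -> (9,8): out of bounds -> FAIL
  offset (1,1) -> (10,8): out of bounds -> FAIL
  offset (2,1) -> (11,8): out of bounds -> FAIL
All cells valid: no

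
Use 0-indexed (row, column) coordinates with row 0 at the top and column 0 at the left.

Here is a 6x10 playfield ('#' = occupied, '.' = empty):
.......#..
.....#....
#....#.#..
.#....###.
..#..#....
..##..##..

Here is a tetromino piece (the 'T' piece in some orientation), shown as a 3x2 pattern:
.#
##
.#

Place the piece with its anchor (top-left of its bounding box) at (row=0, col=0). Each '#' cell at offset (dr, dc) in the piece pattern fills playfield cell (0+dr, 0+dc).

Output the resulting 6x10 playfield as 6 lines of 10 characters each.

Answer: .#.....#..
##...#....
##...#.#..
.#....###.
..#..#....
..##..##..

Derivation:
Fill (0+0,0+1) = (0,1)
Fill (0+1,0+0) = (1,0)
Fill (0+1,0+1) = (1,1)
Fill (0+2,0+1) = (2,1)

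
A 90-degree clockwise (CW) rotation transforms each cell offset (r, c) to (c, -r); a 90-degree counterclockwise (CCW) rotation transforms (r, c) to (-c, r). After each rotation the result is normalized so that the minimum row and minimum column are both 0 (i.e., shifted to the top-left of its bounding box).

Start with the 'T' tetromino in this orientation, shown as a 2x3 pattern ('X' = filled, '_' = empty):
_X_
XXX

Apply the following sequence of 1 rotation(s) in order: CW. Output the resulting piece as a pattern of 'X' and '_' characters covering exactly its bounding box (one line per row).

Start:
_X_
XXX
After rotation 1 (CW):
X_
XX
X_

Answer: X_
XX
X_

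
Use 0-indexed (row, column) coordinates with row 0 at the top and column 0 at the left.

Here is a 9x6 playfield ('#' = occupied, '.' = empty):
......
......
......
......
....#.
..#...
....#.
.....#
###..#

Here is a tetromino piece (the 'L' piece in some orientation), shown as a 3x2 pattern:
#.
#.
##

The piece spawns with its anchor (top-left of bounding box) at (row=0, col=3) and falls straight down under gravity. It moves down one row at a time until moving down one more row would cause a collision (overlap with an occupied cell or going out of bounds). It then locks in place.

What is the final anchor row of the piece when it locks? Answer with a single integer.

Spawn at (row=0, col=3). Try each row:
  row 0: fits
  row 1: fits
  row 2: blocked -> lock at row 1

Answer: 1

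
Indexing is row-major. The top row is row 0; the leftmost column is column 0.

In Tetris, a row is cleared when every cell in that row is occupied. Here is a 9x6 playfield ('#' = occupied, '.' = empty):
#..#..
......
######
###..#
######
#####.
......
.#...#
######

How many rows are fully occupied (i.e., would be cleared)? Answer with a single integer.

Check each row:
  row 0: 4 empty cells -> not full
  row 1: 6 empty cells -> not full
  row 2: 0 empty cells -> FULL (clear)
  row 3: 2 empty cells -> not full
  row 4: 0 empty cells -> FULL (clear)
  row 5: 1 empty cell -> not full
  row 6: 6 empty cells -> not full
  row 7: 4 empty cells -> not full
  row 8: 0 empty cells -> FULL (clear)
Total rows cleared: 3

Answer: 3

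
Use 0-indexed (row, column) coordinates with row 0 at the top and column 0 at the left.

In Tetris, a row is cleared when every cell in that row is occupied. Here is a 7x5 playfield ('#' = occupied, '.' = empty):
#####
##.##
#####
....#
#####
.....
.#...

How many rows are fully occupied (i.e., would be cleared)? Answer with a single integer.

Check each row:
  row 0: 0 empty cells -> FULL (clear)
  row 1: 1 empty cell -> not full
  row 2: 0 empty cells -> FULL (clear)
  row 3: 4 empty cells -> not full
  row 4: 0 empty cells -> FULL (clear)
  row 5: 5 empty cells -> not full
  row 6: 4 empty cells -> not full
Total rows cleared: 3

Answer: 3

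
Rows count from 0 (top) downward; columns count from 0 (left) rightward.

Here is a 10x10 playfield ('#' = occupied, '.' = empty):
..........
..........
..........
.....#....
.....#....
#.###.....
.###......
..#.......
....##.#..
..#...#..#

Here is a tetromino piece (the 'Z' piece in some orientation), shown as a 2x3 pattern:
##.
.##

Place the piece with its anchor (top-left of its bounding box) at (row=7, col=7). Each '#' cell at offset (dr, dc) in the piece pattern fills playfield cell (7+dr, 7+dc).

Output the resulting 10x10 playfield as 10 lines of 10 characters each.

Fill (7+0,7+0) = (7,7)
Fill (7+0,7+1) = (7,8)
Fill (7+1,7+1) = (8,8)
Fill (7+1,7+2) = (8,9)

Answer: ..........
..........
..........
.....#....
.....#....
#.###.....
.###......
..#....##.
....##.###
..#...#..#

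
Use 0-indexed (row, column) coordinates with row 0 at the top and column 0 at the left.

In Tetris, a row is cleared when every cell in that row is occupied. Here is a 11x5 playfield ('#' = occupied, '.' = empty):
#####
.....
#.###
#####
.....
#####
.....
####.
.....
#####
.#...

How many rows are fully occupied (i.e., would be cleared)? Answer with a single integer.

Check each row:
  row 0: 0 empty cells -> FULL (clear)
  row 1: 5 empty cells -> not full
  row 2: 1 empty cell -> not full
  row 3: 0 empty cells -> FULL (clear)
  row 4: 5 empty cells -> not full
  row 5: 0 empty cells -> FULL (clear)
  row 6: 5 empty cells -> not full
  row 7: 1 empty cell -> not full
  row 8: 5 empty cells -> not full
  row 9: 0 empty cells -> FULL (clear)
  row 10: 4 empty cells -> not full
Total rows cleared: 4

Answer: 4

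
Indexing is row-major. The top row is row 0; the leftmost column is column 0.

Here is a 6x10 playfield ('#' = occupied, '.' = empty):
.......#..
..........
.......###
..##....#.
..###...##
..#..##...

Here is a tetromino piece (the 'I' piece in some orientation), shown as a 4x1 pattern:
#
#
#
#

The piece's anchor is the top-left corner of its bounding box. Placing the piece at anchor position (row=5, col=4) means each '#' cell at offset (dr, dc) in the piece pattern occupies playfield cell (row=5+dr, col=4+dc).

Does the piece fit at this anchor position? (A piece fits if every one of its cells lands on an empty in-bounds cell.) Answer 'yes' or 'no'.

Check each piece cell at anchor (5, 4):
  offset (0,0) -> (5,4): empty -> OK
  offset (1,0) -> (6,4): out of bounds -> FAIL
  offset (2,0) -> (7,4): out of bounds -> FAIL
  offset (3,0) -> (8,4): out of bounds -> FAIL
All cells valid: no

Answer: no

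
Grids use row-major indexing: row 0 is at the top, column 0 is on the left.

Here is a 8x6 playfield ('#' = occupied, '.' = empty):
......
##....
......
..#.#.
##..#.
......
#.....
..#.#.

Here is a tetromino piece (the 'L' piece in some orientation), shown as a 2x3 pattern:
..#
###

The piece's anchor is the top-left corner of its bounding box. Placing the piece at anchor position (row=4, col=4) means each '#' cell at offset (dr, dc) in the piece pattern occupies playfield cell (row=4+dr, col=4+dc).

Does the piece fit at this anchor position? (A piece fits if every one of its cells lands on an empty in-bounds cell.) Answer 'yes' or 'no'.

Answer: no

Derivation:
Check each piece cell at anchor (4, 4):
  offset (0,2) -> (4,6): out of bounds -> FAIL
  offset (1,0) -> (5,4): empty -> OK
  offset (1,1) -> (5,5): empty -> OK
  offset (1,2) -> (5,6): out of bounds -> FAIL
All cells valid: no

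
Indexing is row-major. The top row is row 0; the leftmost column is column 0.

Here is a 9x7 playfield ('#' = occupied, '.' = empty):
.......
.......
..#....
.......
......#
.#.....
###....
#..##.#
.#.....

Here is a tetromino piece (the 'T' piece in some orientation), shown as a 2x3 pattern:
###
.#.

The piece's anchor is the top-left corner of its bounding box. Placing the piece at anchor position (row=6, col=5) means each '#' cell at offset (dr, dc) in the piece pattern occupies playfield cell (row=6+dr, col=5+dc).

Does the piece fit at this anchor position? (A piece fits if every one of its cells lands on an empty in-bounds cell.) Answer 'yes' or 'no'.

Answer: no

Derivation:
Check each piece cell at anchor (6, 5):
  offset (0,0) -> (6,5): empty -> OK
  offset (0,1) -> (6,6): empty -> OK
  offset (0,2) -> (6,7): out of bounds -> FAIL
  offset (1,1) -> (7,6): occupied ('#') -> FAIL
All cells valid: no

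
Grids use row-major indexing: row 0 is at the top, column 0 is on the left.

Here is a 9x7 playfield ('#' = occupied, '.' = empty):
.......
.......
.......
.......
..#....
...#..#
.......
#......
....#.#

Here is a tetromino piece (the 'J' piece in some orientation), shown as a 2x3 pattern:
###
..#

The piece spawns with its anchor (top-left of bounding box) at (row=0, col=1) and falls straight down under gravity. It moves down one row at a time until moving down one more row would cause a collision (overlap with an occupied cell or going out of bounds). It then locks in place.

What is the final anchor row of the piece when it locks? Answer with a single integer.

Spawn at (row=0, col=1). Try each row:
  row 0: fits
  row 1: fits
  row 2: fits
  row 3: fits
  row 4: blocked -> lock at row 3

Answer: 3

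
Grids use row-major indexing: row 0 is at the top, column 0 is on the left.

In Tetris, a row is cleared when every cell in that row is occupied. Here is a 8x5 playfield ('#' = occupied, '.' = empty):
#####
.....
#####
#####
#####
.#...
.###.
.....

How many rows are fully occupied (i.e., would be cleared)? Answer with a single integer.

Answer: 4

Derivation:
Check each row:
  row 0: 0 empty cells -> FULL (clear)
  row 1: 5 empty cells -> not full
  row 2: 0 empty cells -> FULL (clear)
  row 3: 0 empty cells -> FULL (clear)
  row 4: 0 empty cells -> FULL (clear)
  row 5: 4 empty cells -> not full
  row 6: 2 empty cells -> not full
  row 7: 5 empty cells -> not full
Total rows cleared: 4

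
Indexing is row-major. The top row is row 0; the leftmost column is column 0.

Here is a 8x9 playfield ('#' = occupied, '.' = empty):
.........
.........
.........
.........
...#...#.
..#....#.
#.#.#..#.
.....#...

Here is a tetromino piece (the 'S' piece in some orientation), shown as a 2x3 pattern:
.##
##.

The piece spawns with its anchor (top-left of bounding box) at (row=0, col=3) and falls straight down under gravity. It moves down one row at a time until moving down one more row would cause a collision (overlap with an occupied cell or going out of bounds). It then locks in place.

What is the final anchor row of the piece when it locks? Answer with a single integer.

Answer: 2

Derivation:
Spawn at (row=0, col=3). Try each row:
  row 0: fits
  row 1: fits
  row 2: fits
  row 3: blocked -> lock at row 2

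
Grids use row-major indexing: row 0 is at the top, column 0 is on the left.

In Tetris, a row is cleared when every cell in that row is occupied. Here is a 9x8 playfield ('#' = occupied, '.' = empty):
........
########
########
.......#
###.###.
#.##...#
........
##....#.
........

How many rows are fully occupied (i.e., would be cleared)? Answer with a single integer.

Answer: 2

Derivation:
Check each row:
  row 0: 8 empty cells -> not full
  row 1: 0 empty cells -> FULL (clear)
  row 2: 0 empty cells -> FULL (clear)
  row 3: 7 empty cells -> not full
  row 4: 2 empty cells -> not full
  row 5: 4 empty cells -> not full
  row 6: 8 empty cells -> not full
  row 7: 5 empty cells -> not full
  row 8: 8 empty cells -> not full
Total rows cleared: 2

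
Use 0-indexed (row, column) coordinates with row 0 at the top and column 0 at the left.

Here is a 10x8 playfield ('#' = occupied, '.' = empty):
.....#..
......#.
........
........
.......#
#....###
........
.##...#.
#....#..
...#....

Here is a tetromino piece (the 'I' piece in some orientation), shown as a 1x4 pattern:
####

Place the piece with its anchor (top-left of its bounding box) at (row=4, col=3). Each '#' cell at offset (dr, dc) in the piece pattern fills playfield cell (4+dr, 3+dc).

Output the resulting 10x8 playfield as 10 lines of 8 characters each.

Fill (4+0,3+0) = (4,3)
Fill (4+0,3+1) = (4,4)
Fill (4+0,3+2) = (4,5)
Fill (4+0,3+3) = (4,6)

Answer: .....#..
......#.
........
........
...#####
#....###
........
.##...#.
#....#..
...#....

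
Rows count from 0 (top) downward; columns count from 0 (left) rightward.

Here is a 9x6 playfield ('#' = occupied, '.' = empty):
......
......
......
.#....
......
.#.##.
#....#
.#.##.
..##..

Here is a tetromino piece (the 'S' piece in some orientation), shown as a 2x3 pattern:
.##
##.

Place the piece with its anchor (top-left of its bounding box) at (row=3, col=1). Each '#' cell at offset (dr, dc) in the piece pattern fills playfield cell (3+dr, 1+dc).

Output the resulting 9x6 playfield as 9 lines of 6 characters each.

Fill (3+0,1+1) = (3,2)
Fill (3+0,1+2) = (3,3)
Fill (3+1,1+0) = (4,1)
Fill (3+1,1+1) = (4,2)

Answer: ......
......
......
.###..
.##...
.#.##.
#....#
.#.##.
..##..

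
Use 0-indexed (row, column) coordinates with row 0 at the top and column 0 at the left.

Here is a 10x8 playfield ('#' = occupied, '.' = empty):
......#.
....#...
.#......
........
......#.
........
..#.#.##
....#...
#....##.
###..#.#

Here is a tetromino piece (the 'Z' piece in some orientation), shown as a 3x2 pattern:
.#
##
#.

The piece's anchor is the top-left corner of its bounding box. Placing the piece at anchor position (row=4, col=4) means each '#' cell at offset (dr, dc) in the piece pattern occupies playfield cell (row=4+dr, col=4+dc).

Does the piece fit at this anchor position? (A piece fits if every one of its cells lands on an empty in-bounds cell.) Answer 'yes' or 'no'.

Check each piece cell at anchor (4, 4):
  offset (0,1) -> (4,5): empty -> OK
  offset (1,0) -> (5,4): empty -> OK
  offset (1,1) -> (5,5): empty -> OK
  offset (2,0) -> (6,4): occupied ('#') -> FAIL
All cells valid: no

Answer: no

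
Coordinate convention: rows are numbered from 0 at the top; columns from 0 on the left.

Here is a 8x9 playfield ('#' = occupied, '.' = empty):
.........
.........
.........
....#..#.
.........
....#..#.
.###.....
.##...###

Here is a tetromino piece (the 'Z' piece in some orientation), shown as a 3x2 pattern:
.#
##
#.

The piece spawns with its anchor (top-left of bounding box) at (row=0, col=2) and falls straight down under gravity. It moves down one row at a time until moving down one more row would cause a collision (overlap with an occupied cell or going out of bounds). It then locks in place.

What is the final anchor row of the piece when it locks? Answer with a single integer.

Spawn at (row=0, col=2). Try each row:
  row 0: fits
  row 1: fits
  row 2: fits
  row 3: fits
  row 4: blocked -> lock at row 3

Answer: 3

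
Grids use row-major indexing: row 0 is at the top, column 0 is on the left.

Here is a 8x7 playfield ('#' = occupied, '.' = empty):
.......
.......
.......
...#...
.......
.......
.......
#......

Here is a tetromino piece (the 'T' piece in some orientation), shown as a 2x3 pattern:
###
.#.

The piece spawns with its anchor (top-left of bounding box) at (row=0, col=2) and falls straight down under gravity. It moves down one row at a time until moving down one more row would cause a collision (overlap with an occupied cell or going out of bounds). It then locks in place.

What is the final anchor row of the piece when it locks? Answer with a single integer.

Spawn at (row=0, col=2). Try each row:
  row 0: fits
  row 1: fits
  row 2: blocked -> lock at row 1

Answer: 1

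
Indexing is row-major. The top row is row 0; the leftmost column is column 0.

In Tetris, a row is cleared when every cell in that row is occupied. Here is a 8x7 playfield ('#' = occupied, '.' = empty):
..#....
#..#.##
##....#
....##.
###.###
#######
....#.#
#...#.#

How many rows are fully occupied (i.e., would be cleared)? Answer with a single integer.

Check each row:
  row 0: 6 empty cells -> not full
  row 1: 3 empty cells -> not full
  row 2: 4 empty cells -> not full
  row 3: 5 empty cells -> not full
  row 4: 1 empty cell -> not full
  row 5: 0 empty cells -> FULL (clear)
  row 6: 5 empty cells -> not full
  row 7: 4 empty cells -> not full
Total rows cleared: 1

Answer: 1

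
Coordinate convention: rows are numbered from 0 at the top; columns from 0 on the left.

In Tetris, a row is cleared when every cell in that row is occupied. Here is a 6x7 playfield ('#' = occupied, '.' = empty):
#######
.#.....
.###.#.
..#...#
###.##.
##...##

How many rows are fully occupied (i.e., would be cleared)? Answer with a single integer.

Answer: 1

Derivation:
Check each row:
  row 0: 0 empty cells -> FULL (clear)
  row 1: 6 empty cells -> not full
  row 2: 3 empty cells -> not full
  row 3: 5 empty cells -> not full
  row 4: 2 empty cells -> not full
  row 5: 3 empty cells -> not full
Total rows cleared: 1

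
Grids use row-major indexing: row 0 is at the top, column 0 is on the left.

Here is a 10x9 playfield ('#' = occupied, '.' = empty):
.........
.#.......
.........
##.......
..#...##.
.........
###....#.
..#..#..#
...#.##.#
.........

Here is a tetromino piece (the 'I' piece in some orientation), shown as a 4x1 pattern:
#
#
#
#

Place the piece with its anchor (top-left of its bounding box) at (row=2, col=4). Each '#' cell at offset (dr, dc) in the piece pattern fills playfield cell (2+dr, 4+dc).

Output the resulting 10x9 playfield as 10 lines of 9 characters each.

Fill (2+0,4+0) = (2,4)
Fill (2+1,4+0) = (3,4)
Fill (2+2,4+0) = (4,4)
Fill (2+3,4+0) = (5,4)

Answer: .........
.#.......
....#....
##..#....
..#.#.##.
....#....
###....#.
..#..#..#
...#.##.#
.........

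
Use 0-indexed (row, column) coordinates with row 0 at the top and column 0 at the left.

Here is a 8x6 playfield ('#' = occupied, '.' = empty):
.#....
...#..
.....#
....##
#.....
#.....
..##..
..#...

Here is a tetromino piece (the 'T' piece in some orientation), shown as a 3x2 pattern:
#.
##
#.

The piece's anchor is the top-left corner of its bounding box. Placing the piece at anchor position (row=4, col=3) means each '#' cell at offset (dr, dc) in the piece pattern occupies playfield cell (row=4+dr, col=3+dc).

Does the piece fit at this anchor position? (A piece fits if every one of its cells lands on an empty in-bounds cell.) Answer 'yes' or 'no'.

Check each piece cell at anchor (4, 3):
  offset (0,0) -> (4,3): empty -> OK
  offset (1,0) -> (5,3): empty -> OK
  offset (1,1) -> (5,4): empty -> OK
  offset (2,0) -> (6,3): occupied ('#') -> FAIL
All cells valid: no

Answer: no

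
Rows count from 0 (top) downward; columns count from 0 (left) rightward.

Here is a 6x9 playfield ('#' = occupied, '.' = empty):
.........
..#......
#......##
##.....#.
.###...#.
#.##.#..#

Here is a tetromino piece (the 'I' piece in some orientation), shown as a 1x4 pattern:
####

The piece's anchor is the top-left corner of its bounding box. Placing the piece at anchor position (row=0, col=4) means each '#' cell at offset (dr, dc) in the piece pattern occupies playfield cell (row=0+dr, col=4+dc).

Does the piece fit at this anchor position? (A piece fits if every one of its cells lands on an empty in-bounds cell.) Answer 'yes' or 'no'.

Answer: yes

Derivation:
Check each piece cell at anchor (0, 4):
  offset (0,0) -> (0,4): empty -> OK
  offset (0,1) -> (0,5): empty -> OK
  offset (0,2) -> (0,6): empty -> OK
  offset (0,3) -> (0,7): empty -> OK
All cells valid: yes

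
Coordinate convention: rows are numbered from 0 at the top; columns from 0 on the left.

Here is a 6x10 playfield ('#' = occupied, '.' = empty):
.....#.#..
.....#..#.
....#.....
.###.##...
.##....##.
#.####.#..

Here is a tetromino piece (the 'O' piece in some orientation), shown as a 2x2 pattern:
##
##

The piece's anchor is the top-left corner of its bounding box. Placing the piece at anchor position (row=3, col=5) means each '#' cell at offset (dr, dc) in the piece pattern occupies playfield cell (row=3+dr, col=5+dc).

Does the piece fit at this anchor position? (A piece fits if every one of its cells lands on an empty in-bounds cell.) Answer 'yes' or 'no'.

Answer: no

Derivation:
Check each piece cell at anchor (3, 5):
  offset (0,0) -> (3,5): occupied ('#') -> FAIL
  offset (0,1) -> (3,6): occupied ('#') -> FAIL
  offset (1,0) -> (4,5): empty -> OK
  offset (1,1) -> (4,6): empty -> OK
All cells valid: no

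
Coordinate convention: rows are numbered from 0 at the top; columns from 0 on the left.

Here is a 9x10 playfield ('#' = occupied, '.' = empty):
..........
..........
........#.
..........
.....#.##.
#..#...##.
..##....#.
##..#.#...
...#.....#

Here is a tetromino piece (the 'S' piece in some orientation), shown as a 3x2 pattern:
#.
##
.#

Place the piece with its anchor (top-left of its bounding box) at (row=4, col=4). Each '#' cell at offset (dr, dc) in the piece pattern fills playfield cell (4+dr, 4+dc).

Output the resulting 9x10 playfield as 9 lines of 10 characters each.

Fill (4+0,4+0) = (4,4)
Fill (4+1,4+0) = (5,4)
Fill (4+1,4+1) = (5,5)
Fill (4+2,4+1) = (6,5)

Answer: ..........
..........
........#.
..........
....##.##.
#..###.##.
..##.#..#.
##..#.#...
...#.....#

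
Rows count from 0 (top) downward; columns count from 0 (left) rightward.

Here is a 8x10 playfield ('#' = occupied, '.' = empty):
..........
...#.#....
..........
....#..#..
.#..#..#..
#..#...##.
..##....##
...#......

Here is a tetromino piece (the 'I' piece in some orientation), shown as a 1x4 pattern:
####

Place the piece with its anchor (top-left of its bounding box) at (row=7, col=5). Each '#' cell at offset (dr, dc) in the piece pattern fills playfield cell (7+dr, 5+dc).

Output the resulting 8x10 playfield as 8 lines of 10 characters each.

Fill (7+0,5+0) = (7,5)
Fill (7+0,5+1) = (7,6)
Fill (7+0,5+2) = (7,7)
Fill (7+0,5+3) = (7,8)

Answer: ..........
...#.#....
..........
....#..#..
.#..#..#..
#..#...##.
..##....##
...#.####.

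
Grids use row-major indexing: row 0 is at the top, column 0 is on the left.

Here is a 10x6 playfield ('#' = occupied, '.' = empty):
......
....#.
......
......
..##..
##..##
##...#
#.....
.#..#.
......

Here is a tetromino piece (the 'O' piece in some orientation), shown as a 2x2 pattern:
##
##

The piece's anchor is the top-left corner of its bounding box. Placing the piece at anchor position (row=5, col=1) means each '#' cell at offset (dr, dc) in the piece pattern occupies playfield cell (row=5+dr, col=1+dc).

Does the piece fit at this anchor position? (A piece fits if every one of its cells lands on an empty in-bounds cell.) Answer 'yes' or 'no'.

Check each piece cell at anchor (5, 1):
  offset (0,0) -> (5,1): occupied ('#') -> FAIL
  offset (0,1) -> (5,2): empty -> OK
  offset (1,0) -> (6,1): occupied ('#') -> FAIL
  offset (1,1) -> (6,2): empty -> OK
All cells valid: no

Answer: no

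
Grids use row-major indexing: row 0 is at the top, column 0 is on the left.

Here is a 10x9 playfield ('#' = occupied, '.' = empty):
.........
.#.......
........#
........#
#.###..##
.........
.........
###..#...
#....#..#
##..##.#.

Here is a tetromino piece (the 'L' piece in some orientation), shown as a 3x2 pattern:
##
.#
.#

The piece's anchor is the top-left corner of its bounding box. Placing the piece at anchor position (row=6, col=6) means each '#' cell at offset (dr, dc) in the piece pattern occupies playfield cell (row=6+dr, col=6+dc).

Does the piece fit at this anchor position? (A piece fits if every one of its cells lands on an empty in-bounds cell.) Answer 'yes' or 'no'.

Check each piece cell at anchor (6, 6):
  offset (0,0) -> (6,6): empty -> OK
  offset (0,1) -> (6,7): empty -> OK
  offset (1,1) -> (7,7): empty -> OK
  offset (2,1) -> (8,7): empty -> OK
All cells valid: yes

Answer: yes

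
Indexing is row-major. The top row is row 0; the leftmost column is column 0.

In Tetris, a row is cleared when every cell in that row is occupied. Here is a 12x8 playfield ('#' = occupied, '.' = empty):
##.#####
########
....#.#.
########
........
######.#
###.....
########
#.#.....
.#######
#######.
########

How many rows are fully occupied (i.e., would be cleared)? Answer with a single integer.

Check each row:
  row 0: 1 empty cell -> not full
  row 1: 0 empty cells -> FULL (clear)
  row 2: 6 empty cells -> not full
  row 3: 0 empty cells -> FULL (clear)
  row 4: 8 empty cells -> not full
  row 5: 1 empty cell -> not full
  row 6: 5 empty cells -> not full
  row 7: 0 empty cells -> FULL (clear)
  row 8: 6 empty cells -> not full
  row 9: 1 empty cell -> not full
  row 10: 1 empty cell -> not full
  row 11: 0 empty cells -> FULL (clear)
Total rows cleared: 4

Answer: 4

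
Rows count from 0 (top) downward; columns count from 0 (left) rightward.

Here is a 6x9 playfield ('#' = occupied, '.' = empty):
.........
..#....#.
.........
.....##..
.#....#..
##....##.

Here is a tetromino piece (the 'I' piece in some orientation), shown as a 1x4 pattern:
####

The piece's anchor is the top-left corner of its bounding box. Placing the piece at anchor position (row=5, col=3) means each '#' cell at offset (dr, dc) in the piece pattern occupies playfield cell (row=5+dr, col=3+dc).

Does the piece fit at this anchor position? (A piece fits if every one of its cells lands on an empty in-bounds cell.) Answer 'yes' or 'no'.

Answer: no

Derivation:
Check each piece cell at anchor (5, 3):
  offset (0,0) -> (5,3): empty -> OK
  offset (0,1) -> (5,4): empty -> OK
  offset (0,2) -> (5,5): empty -> OK
  offset (0,3) -> (5,6): occupied ('#') -> FAIL
All cells valid: no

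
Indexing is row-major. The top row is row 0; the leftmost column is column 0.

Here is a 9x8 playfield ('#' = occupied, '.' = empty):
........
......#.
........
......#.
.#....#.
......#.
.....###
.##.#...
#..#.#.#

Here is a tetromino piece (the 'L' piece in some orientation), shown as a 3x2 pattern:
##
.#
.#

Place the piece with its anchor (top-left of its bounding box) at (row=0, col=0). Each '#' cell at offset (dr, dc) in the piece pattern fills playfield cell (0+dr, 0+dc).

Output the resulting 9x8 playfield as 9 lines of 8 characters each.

Answer: ##......
.#....#.
.#......
......#.
.#....#.
......#.
.....###
.##.#...
#..#.#.#

Derivation:
Fill (0+0,0+0) = (0,0)
Fill (0+0,0+1) = (0,1)
Fill (0+1,0+1) = (1,1)
Fill (0+2,0+1) = (2,1)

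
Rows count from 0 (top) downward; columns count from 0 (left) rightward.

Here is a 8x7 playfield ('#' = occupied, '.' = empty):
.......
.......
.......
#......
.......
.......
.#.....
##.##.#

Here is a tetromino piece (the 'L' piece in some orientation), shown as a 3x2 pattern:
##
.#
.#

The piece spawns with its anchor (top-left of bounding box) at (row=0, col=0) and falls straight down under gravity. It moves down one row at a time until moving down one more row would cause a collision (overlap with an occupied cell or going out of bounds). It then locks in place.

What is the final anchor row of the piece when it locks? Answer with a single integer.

Answer: 2

Derivation:
Spawn at (row=0, col=0). Try each row:
  row 0: fits
  row 1: fits
  row 2: fits
  row 3: blocked -> lock at row 2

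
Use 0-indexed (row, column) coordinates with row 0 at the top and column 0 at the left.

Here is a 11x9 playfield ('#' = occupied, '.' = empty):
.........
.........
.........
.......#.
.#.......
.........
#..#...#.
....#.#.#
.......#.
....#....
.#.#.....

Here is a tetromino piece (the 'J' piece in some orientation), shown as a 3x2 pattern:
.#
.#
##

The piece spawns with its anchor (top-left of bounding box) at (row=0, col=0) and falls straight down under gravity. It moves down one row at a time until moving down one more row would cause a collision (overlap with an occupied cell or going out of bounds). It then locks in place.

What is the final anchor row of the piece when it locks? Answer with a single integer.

Answer: 1

Derivation:
Spawn at (row=0, col=0). Try each row:
  row 0: fits
  row 1: fits
  row 2: blocked -> lock at row 1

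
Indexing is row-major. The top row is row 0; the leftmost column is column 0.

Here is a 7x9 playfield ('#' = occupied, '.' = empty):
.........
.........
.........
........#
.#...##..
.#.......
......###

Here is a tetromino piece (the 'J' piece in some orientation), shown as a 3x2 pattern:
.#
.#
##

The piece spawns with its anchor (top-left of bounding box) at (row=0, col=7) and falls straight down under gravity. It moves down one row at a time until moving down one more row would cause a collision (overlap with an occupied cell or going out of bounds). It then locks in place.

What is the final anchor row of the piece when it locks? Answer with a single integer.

Answer: 0

Derivation:
Spawn at (row=0, col=7). Try each row:
  row 0: fits
  row 1: blocked -> lock at row 0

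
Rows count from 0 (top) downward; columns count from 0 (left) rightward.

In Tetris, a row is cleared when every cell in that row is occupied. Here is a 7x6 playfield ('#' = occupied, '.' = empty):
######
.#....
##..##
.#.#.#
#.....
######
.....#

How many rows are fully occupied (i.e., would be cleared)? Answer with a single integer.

Check each row:
  row 0: 0 empty cells -> FULL (clear)
  row 1: 5 empty cells -> not full
  row 2: 2 empty cells -> not full
  row 3: 3 empty cells -> not full
  row 4: 5 empty cells -> not full
  row 5: 0 empty cells -> FULL (clear)
  row 6: 5 empty cells -> not full
Total rows cleared: 2

Answer: 2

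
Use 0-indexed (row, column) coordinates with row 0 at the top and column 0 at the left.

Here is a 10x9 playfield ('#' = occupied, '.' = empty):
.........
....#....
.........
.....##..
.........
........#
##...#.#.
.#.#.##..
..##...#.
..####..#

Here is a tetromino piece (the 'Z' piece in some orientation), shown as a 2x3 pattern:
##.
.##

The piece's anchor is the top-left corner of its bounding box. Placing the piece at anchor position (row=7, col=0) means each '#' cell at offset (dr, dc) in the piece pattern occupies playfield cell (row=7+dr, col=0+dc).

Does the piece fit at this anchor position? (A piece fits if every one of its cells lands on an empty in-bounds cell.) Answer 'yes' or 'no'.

Check each piece cell at anchor (7, 0):
  offset (0,0) -> (7,0): empty -> OK
  offset (0,1) -> (7,1): occupied ('#') -> FAIL
  offset (1,1) -> (8,1): empty -> OK
  offset (1,2) -> (8,2): occupied ('#') -> FAIL
All cells valid: no

Answer: no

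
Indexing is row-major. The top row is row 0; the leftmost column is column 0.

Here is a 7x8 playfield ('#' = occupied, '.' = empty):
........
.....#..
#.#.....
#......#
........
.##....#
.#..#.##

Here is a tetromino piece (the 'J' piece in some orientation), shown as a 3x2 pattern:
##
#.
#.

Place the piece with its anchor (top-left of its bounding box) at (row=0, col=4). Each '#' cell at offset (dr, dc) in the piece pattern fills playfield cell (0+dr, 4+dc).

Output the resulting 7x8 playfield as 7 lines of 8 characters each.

Fill (0+0,4+0) = (0,4)
Fill (0+0,4+1) = (0,5)
Fill (0+1,4+0) = (1,4)
Fill (0+2,4+0) = (2,4)

Answer: ....##..
....##..
#.#.#...
#......#
........
.##....#
.#..#.##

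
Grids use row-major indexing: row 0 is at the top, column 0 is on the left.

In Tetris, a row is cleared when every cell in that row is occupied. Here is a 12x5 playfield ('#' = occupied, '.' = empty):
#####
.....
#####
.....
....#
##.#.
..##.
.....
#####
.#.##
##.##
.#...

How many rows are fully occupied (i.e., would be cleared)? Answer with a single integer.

Check each row:
  row 0: 0 empty cells -> FULL (clear)
  row 1: 5 empty cells -> not full
  row 2: 0 empty cells -> FULL (clear)
  row 3: 5 empty cells -> not full
  row 4: 4 empty cells -> not full
  row 5: 2 empty cells -> not full
  row 6: 3 empty cells -> not full
  row 7: 5 empty cells -> not full
  row 8: 0 empty cells -> FULL (clear)
  row 9: 2 empty cells -> not full
  row 10: 1 empty cell -> not full
  row 11: 4 empty cells -> not full
Total rows cleared: 3

Answer: 3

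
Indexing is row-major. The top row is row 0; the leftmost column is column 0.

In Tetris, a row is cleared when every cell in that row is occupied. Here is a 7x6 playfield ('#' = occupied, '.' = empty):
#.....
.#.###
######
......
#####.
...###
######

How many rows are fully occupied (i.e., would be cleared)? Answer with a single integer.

Answer: 2

Derivation:
Check each row:
  row 0: 5 empty cells -> not full
  row 1: 2 empty cells -> not full
  row 2: 0 empty cells -> FULL (clear)
  row 3: 6 empty cells -> not full
  row 4: 1 empty cell -> not full
  row 5: 3 empty cells -> not full
  row 6: 0 empty cells -> FULL (clear)
Total rows cleared: 2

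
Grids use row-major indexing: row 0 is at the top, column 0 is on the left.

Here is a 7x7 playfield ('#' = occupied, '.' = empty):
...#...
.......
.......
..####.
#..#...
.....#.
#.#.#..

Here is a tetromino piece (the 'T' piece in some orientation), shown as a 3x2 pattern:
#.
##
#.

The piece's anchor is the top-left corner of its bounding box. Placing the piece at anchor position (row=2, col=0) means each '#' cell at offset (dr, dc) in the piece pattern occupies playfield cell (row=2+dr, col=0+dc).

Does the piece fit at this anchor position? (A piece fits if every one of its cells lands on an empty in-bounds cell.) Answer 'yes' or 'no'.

Check each piece cell at anchor (2, 0):
  offset (0,0) -> (2,0): empty -> OK
  offset (1,0) -> (3,0): empty -> OK
  offset (1,1) -> (3,1): empty -> OK
  offset (2,0) -> (4,0): occupied ('#') -> FAIL
All cells valid: no

Answer: no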